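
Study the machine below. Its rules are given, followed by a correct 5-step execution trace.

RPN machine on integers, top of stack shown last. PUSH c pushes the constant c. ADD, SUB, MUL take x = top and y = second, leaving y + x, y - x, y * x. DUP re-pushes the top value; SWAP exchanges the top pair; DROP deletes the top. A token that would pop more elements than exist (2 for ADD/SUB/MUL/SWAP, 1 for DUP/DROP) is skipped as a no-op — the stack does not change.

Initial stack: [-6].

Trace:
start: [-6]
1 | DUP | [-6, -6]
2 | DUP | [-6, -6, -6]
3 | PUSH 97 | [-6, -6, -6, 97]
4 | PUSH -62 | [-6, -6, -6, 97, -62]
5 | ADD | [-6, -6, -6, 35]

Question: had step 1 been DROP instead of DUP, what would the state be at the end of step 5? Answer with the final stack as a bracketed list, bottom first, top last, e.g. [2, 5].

[35]

(re-executing from step 1 with the substitution; state before step 1: [-6])
1 | DROP | []
2 | DUP | []
3 | PUSH 97 | [97]
4 | PUSH -62 | [97, -62]
5 | ADD | [35]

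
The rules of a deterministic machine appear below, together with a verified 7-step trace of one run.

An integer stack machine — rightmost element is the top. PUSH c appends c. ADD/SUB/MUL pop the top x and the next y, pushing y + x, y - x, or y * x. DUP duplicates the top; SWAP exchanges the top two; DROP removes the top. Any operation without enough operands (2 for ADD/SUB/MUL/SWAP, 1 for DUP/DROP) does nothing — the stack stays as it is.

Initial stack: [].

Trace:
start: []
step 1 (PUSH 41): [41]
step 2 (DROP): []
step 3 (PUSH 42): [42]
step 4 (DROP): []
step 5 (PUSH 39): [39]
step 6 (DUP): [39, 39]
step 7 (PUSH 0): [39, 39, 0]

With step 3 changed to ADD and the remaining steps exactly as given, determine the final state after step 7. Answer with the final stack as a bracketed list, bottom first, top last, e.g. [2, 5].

(re-executing from step 3 with the substitution; state before step 3: [])
step 3 (ADD): []
step 4 (DROP): []
step 5 (PUSH 39): [39]
step 6 (DUP): [39, 39]
step 7 (PUSH 0): [39, 39, 0]

[39, 39, 0]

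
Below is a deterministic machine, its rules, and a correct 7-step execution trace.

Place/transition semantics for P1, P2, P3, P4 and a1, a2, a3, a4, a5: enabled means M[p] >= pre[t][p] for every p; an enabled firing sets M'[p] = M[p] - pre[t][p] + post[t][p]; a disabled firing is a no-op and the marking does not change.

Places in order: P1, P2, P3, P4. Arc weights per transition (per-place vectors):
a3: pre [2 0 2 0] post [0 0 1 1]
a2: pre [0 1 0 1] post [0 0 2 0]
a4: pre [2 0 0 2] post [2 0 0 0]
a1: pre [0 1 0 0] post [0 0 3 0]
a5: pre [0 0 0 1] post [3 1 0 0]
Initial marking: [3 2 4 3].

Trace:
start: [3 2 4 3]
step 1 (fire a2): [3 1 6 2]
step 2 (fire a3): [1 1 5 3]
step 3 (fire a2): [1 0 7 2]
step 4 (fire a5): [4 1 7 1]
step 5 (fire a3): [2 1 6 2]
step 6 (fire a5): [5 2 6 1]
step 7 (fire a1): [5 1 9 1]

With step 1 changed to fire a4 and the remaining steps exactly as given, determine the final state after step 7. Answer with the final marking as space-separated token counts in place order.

(re-executing from step 1 with the substitution; state before step 1: [3 2 4 3])
step 1 (fire a4): [3 2 4 1]
step 2 (fire a3): [1 2 3 2]
step 3 (fire a2): [1 1 5 1]
step 4 (fire a5): [4 2 5 0]
step 5 (fire a3): [2 2 4 1]
step 6 (fire a5): [5 3 4 0]
step 7 (fire a1): [5 2 7 0]

5 2 7 0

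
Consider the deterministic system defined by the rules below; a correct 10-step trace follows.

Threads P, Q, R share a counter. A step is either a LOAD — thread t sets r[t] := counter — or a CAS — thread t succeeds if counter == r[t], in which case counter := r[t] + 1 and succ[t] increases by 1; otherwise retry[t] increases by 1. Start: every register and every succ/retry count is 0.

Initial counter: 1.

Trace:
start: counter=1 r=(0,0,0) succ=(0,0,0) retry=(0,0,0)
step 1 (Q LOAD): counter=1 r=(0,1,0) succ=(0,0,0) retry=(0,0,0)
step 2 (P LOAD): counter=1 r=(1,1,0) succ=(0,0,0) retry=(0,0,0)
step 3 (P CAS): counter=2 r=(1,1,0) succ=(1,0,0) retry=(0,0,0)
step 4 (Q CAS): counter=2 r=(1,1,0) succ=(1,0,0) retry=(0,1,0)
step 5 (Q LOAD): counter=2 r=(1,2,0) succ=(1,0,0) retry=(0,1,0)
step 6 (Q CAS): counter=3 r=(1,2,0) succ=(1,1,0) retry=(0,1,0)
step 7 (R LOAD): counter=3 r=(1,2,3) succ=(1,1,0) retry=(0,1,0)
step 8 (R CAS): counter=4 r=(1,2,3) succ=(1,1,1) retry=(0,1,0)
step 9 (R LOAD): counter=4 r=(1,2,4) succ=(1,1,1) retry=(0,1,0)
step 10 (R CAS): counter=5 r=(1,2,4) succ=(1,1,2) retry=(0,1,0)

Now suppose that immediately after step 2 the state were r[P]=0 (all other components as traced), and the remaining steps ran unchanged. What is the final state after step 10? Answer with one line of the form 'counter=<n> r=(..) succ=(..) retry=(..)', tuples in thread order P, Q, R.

state after step 2 := counter=1 r=(0,1,0) succ=(0,0,0) retry=(0,0,0)
step 3 (P CAS): counter=1 r=(0,1,0) succ=(0,0,0) retry=(1,0,0)
step 4 (Q CAS): counter=2 r=(0,1,0) succ=(0,1,0) retry=(1,0,0)
step 5 (Q LOAD): counter=2 r=(0,2,0) succ=(0,1,0) retry=(1,0,0)
step 6 (Q CAS): counter=3 r=(0,2,0) succ=(0,2,0) retry=(1,0,0)
step 7 (R LOAD): counter=3 r=(0,2,3) succ=(0,2,0) retry=(1,0,0)
step 8 (R CAS): counter=4 r=(0,2,3) succ=(0,2,1) retry=(1,0,0)
step 9 (R LOAD): counter=4 r=(0,2,4) succ=(0,2,1) retry=(1,0,0)
step 10 (R CAS): counter=5 r=(0,2,4) succ=(0,2,2) retry=(1,0,0)

counter=5 r=(0,2,4) succ=(0,2,2) retry=(1,0,0)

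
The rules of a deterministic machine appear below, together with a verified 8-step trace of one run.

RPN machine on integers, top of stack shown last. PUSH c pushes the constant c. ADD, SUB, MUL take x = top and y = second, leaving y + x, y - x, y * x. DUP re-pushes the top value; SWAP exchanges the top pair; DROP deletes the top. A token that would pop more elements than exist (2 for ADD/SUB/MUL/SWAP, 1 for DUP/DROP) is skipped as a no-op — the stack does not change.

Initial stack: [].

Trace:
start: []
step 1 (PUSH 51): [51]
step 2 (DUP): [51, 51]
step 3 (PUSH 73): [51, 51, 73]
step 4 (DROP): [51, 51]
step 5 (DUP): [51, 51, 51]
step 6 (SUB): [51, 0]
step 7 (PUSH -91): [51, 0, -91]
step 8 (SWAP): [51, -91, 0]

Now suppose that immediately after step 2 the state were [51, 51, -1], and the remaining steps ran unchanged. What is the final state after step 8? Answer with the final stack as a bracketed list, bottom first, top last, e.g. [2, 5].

state after step 2 := [51, 51, -1]
step 3 (PUSH 73): [51, 51, -1, 73]
step 4 (DROP): [51, 51, -1]
step 5 (DUP): [51, 51, -1, -1]
step 6 (SUB): [51, 51, 0]
step 7 (PUSH -91): [51, 51, 0, -91]
step 8 (SWAP): [51, 51, -91, 0]

[51, 51, -91, 0]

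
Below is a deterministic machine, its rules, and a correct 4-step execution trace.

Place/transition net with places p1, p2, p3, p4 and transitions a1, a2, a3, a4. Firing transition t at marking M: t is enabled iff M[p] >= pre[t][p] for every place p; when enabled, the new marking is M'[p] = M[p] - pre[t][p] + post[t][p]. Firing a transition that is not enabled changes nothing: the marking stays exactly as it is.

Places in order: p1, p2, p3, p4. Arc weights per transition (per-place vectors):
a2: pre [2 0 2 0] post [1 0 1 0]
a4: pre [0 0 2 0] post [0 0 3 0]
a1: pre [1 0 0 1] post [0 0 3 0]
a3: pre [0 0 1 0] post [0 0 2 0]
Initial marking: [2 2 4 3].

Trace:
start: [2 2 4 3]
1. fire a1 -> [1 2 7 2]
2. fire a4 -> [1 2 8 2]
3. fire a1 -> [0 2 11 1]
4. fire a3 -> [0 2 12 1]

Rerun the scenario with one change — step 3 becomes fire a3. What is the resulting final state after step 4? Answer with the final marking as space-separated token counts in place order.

1 2 10 2

(re-executing from step 3 with the substitution; state before step 3: [1 2 8 2])
3. fire a3 -> [1 2 9 2]
4. fire a3 -> [1 2 10 2]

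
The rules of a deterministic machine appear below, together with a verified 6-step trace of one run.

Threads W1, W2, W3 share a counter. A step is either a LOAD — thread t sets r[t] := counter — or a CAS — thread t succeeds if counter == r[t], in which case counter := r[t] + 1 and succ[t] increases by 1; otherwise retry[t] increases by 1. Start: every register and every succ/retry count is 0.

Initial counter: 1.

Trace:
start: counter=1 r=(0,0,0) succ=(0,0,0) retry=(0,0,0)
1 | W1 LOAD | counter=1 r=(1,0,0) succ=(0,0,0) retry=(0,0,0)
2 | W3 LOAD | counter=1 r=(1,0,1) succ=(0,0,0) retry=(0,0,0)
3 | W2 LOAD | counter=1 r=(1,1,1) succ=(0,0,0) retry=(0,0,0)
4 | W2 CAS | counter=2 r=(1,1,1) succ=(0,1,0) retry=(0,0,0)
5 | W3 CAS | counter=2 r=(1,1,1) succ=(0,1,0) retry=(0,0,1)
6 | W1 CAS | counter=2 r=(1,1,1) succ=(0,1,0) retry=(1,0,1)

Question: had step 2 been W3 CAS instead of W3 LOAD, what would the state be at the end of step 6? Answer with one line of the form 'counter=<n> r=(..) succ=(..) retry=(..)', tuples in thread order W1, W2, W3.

(re-executing from step 2 with the substitution; state before step 2: counter=1 r=(1,0,0) succ=(0,0,0) retry=(0,0,0))
2 | W3 CAS | counter=1 r=(1,0,0) succ=(0,0,0) retry=(0,0,1)
3 | W2 LOAD | counter=1 r=(1,1,0) succ=(0,0,0) retry=(0,0,1)
4 | W2 CAS | counter=2 r=(1,1,0) succ=(0,1,0) retry=(0,0,1)
5 | W3 CAS | counter=2 r=(1,1,0) succ=(0,1,0) retry=(0,0,2)
6 | W1 CAS | counter=2 r=(1,1,0) succ=(0,1,0) retry=(1,0,2)

counter=2 r=(1,1,0) succ=(0,1,0) retry=(1,0,2)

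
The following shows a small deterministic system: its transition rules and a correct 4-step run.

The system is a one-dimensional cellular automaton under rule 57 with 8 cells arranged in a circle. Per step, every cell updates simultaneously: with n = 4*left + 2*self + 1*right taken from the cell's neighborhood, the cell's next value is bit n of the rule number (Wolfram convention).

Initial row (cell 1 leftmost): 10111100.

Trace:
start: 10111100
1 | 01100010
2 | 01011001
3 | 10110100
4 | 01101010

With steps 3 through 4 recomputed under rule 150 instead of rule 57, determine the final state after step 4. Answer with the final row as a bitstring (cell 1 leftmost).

(re-executing steps 3..4 under rule 150; state before step 3: 01011001)
3 | 01000111
4 | 01101010

01101010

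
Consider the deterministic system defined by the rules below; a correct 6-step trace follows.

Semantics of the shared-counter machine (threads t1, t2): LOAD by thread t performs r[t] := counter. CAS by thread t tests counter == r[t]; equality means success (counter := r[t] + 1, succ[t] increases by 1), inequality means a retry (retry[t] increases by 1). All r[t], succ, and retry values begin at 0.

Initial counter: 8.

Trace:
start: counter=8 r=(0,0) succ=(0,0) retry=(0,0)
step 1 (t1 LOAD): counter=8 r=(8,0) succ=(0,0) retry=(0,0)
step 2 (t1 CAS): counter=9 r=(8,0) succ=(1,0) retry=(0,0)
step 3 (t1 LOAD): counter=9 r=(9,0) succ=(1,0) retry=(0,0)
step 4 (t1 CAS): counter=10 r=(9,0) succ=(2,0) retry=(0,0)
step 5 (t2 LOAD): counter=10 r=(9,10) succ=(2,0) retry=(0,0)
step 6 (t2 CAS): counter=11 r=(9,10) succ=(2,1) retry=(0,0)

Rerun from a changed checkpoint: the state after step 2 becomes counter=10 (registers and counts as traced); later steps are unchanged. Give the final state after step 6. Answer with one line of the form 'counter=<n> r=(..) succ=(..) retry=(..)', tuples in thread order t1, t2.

state after step 2 := counter=10 r=(8,0) succ=(1,0) retry=(0,0)
step 3 (t1 LOAD): counter=10 r=(10,0) succ=(1,0) retry=(0,0)
step 4 (t1 CAS): counter=11 r=(10,0) succ=(2,0) retry=(0,0)
step 5 (t2 LOAD): counter=11 r=(10,11) succ=(2,0) retry=(0,0)
step 6 (t2 CAS): counter=12 r=(10,11) succ=(2,1) retry=(0,0)

counter=12 r=(10,11) succ=(2,1) retry=(0,0)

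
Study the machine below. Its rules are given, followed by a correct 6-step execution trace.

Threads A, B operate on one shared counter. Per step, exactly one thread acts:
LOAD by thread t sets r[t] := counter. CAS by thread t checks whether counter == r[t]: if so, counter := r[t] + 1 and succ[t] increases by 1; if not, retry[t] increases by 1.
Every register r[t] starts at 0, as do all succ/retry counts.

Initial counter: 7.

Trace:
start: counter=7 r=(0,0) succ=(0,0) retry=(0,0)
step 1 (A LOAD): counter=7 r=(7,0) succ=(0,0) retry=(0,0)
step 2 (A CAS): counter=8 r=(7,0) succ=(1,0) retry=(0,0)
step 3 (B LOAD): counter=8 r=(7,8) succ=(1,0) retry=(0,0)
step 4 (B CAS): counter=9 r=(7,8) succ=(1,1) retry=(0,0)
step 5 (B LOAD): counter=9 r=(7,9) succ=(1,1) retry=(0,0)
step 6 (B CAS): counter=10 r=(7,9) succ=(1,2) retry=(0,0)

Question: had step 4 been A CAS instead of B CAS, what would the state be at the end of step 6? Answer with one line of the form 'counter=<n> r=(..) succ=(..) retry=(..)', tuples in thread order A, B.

(re-executing from step 4 with the substitution; state before step 4: counter=8 r=(7,8) succ=(1,0) retry=(0,0))
step 4 (A CAS): counter=8 r=(7,8) succ=(1,0) retry=(1,0)
step 5 (B LOAD): counter=8 r=(7,8) succ=(1,0) retry=(1,0)
step 6 (B CAS): counter=9 r=(7,8) succ=(1,1) retry=(1,0)

counter=9 r=(7,8) succ=(1,1) retry=(1,0)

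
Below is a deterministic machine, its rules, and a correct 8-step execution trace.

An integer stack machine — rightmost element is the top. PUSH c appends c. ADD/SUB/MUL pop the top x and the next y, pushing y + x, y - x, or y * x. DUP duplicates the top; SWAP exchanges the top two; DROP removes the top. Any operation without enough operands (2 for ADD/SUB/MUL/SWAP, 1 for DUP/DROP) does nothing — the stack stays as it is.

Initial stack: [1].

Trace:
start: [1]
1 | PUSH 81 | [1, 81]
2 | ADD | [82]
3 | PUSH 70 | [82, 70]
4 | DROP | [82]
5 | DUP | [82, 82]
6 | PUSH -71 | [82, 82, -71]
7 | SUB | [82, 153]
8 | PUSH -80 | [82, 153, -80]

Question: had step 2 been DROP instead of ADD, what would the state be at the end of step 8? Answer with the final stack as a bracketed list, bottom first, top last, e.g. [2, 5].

[1, 72, -80]

(re-executing from step 2 with the substitution; state before step 2: [1, 81])
2 | DROP | [1]
3 | PUSH 70 | [1, 70]
4 | DROP | [1]
5 | DUP | [1, 1]
6 | PUSH -71 | [1, 1, -71]
7 | SUB | [1, 72]
8 | PUSH -80 | [1, 72, -80]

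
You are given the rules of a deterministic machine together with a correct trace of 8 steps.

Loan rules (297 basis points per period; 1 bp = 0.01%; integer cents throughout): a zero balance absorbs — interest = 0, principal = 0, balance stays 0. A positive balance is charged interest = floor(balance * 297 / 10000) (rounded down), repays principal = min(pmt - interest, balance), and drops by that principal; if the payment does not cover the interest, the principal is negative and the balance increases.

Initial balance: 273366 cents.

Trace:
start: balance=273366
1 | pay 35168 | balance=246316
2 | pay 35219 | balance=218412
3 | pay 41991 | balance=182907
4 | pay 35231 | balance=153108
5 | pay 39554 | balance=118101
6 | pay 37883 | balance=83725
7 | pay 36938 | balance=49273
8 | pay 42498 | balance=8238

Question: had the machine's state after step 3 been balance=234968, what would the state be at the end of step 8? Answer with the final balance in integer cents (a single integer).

state after step 3 := balance=234968
4 | pay 35231 | balance=206715
5 | pay 39554 | balance=173300
6 | pay 37883 | balance=140564
7 | pay 36938 | balance=107800
8 | pay 42498 | balance=68503

68503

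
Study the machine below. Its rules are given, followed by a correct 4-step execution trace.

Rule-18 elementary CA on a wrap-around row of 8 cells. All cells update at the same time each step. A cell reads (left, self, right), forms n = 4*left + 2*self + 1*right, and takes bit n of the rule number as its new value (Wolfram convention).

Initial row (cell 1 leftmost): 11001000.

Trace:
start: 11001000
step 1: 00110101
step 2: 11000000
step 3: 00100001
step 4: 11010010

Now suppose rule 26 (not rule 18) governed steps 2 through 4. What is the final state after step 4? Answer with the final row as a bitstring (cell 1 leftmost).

01101011

(re-executing steps 2..4 under rule 26; state before step 2: 00110101)
step 2: 11100000
step 3: 10010001
step 4: 01101011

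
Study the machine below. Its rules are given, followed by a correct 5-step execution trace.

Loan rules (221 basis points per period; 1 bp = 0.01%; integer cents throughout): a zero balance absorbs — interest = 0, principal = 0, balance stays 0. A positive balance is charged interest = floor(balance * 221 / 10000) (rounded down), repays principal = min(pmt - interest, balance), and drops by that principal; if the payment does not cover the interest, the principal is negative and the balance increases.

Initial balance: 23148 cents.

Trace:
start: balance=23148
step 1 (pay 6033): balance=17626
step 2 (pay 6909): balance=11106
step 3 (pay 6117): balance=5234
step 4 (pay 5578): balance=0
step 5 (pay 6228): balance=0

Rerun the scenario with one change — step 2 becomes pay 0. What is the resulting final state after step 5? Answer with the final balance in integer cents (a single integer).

(re-executing from step 2 with the substitution; state before step 2: balance=17626)
step 2 (pay 0): balance=18015
step 3 (pay 6117): balance=12296
step 4 (pay 5578): balance=6989
step 5 (pay 6228): balance=915

915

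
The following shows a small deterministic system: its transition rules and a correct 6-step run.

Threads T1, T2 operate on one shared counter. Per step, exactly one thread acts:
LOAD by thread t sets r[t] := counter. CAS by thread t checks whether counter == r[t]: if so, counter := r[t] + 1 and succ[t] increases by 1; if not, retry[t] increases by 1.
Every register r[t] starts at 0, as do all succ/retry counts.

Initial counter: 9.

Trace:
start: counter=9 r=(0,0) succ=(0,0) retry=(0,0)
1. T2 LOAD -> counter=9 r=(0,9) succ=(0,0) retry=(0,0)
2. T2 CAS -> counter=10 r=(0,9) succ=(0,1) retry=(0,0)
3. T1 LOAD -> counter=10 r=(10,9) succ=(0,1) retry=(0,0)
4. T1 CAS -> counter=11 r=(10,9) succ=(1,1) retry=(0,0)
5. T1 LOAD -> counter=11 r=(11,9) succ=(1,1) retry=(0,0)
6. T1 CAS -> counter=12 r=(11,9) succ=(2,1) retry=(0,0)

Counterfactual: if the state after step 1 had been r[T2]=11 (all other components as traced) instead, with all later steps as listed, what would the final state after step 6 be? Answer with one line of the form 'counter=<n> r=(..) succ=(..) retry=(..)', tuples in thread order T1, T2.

counter=11 r=(10,11) succ=(2,0) retry=(0,1)

state after step 1 := counter=9 r=(0,11) succ=(0,0) retry=(0,0)
2. T2 CAS -> counter=9 r=(0,11) succ=(0,0) retry=(0,1)
3. T1 LOAD -> counter=9 r=(9,11) succ=(0,0) retry=(0,1)
4. T1 CAS -> counter=10 r=(9,11) succ=(1,0) retry=(0,1)
5. T1 LOAD -> counter=10 r=(10,11) succ=(1,0) retry=(0,1)
6. T1 CAS -> counter=11 r=(10,11) succ=(2,0) retry=(0,1)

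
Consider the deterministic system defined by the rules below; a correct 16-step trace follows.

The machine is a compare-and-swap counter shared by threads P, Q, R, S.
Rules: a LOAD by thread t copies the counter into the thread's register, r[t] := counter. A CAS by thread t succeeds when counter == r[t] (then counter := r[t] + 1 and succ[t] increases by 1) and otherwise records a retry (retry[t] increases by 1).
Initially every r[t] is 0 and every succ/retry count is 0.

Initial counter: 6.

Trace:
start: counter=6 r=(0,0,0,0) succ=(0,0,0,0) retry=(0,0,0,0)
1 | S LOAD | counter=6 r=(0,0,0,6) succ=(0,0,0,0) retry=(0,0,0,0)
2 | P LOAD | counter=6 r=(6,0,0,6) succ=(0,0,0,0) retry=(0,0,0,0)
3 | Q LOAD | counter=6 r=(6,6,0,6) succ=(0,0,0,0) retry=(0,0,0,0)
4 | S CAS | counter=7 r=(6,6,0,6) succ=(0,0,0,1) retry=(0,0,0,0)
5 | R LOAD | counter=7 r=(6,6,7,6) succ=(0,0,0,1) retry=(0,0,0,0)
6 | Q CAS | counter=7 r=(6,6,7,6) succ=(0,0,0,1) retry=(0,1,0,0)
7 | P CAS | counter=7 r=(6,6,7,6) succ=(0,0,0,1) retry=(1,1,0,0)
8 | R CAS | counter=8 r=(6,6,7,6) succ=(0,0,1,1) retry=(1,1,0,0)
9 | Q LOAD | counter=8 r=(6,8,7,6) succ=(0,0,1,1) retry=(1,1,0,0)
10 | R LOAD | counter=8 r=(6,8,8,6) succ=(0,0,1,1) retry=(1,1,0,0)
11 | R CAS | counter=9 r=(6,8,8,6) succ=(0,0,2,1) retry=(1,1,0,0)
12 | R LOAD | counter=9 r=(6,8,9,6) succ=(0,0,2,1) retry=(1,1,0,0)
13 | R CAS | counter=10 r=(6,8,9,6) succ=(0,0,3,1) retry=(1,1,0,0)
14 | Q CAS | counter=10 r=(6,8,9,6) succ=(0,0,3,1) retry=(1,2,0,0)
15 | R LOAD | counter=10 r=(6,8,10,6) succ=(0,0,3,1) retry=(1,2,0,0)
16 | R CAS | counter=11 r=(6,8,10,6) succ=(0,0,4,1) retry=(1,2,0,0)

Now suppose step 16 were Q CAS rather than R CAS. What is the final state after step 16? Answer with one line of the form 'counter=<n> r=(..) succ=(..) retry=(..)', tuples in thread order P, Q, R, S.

counter=10 r=(6,8,10,6) succ=(0,0,3,1) retry=(1,3,0,0)

(re-executing from step 16 with the substitution; state before step 16: counter=10 r=(6,8,10,6) succ=(0,0,3,1) retry=(1,2,0,0))
16 | Q CAS | counter=10 r=(6,8,10,6) succ=(0,0,3,1) retry=(1,3,0,0)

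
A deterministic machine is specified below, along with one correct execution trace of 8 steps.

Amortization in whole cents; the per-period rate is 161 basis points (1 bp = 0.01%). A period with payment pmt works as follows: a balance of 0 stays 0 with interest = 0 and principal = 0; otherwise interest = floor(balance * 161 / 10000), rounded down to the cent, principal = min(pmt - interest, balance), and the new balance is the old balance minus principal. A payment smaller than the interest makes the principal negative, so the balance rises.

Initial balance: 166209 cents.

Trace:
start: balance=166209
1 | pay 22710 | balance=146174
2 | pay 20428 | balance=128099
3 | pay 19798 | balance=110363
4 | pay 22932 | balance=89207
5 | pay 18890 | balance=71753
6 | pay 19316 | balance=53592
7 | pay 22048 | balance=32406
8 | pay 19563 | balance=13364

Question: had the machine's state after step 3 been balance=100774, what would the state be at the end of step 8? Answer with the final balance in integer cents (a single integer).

2978

state after step 3 := balance=100774
4 | pay 22932 | balance=79464
5 | pay 18890 | balance=61853
6 | pay 19316 | balance=43532
7 | pay 22048 | balance=22184
8 | pay 19563 | balance=2978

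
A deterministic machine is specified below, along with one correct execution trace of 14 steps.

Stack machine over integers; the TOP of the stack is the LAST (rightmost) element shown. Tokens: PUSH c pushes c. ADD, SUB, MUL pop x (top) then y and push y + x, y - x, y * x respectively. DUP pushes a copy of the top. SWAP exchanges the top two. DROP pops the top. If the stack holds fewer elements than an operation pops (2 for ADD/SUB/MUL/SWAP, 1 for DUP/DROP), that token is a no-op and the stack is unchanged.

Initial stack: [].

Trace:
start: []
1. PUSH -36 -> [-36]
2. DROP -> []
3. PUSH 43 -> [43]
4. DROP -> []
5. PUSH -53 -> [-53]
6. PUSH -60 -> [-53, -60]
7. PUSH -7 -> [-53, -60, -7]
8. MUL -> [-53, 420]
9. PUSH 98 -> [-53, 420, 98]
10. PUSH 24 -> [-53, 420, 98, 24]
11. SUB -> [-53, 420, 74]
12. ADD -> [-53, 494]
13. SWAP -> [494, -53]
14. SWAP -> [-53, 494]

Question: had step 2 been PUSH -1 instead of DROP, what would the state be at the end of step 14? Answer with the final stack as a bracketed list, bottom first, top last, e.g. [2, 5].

(re-executing from step 2 with the substitution; state before step 2: [-36])
2. PUSH -1 -> [-36, -1]
3. PUSH 43 -> [-36, -1, 43]
4. DROP -> [-36, -1]
5. PUSH -53 -> [-36, -1, -53]
6. PUSH -60 -> [-36, -1, -53, -60]
7. PUSH -7 -> [-36, -1, -53, -60, -7]
8. MUL -> [-36, -1, -53, 420]
9. PUSH 98 -> [-36, -1, -53, 420, 98]
10. PUSH 24 -> [-36, -1, -53, 420, 98, 24]
11. SUB -> [-36, -1, -53, 420, 74]
12. ADD -> [-36, -1, -53, 494]
13. SWAP -> [-36, -1, 494, -53]
14. SWAP -> [-36, -1, -53, 494]

[-36, -1, -53, 494]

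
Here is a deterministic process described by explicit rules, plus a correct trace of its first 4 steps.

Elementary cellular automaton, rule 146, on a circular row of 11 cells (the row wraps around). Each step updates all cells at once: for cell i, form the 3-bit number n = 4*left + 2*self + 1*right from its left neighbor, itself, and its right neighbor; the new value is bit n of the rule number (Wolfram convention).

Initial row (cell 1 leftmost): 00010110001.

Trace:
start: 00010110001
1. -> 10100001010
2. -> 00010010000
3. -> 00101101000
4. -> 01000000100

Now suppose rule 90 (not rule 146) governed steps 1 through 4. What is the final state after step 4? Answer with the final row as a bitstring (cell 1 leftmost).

01110011010

(re-executing steps 1..4 under rule 90; state before step 1: 00010110001)
1. -> 10100111010
2. -> 00011101000
3. -> 00110100100
4. -> 01110011010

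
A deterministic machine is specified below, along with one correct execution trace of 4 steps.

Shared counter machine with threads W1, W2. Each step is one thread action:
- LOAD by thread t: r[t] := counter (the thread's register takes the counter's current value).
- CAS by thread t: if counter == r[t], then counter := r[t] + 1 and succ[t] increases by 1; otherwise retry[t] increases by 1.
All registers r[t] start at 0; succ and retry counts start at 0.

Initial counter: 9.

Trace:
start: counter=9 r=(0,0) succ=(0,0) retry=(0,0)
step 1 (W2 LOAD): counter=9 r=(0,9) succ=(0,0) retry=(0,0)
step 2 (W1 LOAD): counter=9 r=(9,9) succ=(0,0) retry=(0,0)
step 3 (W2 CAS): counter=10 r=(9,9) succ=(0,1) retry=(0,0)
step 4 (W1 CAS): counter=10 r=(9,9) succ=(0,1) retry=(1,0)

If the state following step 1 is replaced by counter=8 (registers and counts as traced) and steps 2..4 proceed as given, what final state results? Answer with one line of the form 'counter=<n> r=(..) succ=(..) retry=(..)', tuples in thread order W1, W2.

counter=9 r=(8,9) succ=(1,0) retry=(0,1)

state after step 1 := counter=8 r=(0,9) succ=(0,0) retry=(0,0)
step 2 (W1 LOAD): counter=8 r=(8,9) succ=(0,0) retry=(0,0)
step 3 (W2 CAS): counter=8 r=(8,9) succ=(0,0) retry=(0,1)
step 4 (W1 CAS): counter=9 r=(8,9) succ=(1,0) retry=(0,1)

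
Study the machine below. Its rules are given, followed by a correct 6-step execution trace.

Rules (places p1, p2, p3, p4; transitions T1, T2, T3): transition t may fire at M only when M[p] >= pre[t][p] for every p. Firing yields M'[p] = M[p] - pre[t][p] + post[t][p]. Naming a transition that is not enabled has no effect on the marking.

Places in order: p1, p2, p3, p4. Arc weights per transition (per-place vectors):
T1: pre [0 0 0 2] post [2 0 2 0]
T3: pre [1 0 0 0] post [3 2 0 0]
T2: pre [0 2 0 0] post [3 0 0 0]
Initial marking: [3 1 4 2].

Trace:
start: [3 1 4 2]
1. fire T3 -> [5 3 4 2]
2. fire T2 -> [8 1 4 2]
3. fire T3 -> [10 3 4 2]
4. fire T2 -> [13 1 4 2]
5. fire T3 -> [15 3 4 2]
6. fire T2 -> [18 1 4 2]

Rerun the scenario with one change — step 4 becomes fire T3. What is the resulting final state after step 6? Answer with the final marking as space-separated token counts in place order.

17 5 4 2

(re-executing from step 4 with the substitution; state before step 4: [10 3 4 2])
4. fire T3 -> [12 5 4 2]
5. fire T3 -> [14 7 4 2]
6. fire T2 -> [17 5 4 2]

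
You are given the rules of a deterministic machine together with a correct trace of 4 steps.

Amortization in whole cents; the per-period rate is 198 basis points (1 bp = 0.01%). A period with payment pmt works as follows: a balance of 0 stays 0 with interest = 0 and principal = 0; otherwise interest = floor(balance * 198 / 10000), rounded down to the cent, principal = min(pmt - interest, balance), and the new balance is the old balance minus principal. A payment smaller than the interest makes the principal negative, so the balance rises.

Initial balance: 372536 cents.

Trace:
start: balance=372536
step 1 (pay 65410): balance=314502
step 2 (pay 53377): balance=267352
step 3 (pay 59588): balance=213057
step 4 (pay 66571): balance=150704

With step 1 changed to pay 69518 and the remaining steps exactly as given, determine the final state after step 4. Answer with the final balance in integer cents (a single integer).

(re-executing from step 1 with the substitution; state before step 1: balance=372536)
step 1 (pay 69518): balance=310394
step 2 (pay 53377): balance=263162
step 3 (pay 59588): balance=208784
step 4 (pay 66571): balance=146346

146346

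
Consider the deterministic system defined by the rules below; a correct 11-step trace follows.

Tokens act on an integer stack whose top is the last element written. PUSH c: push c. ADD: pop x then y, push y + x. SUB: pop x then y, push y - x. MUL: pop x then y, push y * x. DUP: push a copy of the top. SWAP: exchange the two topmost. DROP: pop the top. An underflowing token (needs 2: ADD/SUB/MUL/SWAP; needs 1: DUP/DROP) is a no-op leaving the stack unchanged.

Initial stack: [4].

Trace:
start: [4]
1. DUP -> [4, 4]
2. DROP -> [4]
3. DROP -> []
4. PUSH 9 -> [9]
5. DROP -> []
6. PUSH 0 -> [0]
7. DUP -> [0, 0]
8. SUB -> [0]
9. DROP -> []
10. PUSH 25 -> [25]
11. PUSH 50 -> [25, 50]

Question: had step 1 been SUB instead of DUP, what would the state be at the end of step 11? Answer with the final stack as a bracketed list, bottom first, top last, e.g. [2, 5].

[25, 50]

(re-executing from step 1 with the substitution; state before step 1: [4])
1. SUB -> [4]
2. DROP -> []
3. DROP -> []
4. PUSH 9 -> [9]
5. DROP -> []
6. PUSH 0 -> [0]
7. DUP -> [0, 0]
8. SUB -> [0]
9. DROP -> []
10. PUSH 25 -> [25]
11. PUSH 50 -> [25, 50]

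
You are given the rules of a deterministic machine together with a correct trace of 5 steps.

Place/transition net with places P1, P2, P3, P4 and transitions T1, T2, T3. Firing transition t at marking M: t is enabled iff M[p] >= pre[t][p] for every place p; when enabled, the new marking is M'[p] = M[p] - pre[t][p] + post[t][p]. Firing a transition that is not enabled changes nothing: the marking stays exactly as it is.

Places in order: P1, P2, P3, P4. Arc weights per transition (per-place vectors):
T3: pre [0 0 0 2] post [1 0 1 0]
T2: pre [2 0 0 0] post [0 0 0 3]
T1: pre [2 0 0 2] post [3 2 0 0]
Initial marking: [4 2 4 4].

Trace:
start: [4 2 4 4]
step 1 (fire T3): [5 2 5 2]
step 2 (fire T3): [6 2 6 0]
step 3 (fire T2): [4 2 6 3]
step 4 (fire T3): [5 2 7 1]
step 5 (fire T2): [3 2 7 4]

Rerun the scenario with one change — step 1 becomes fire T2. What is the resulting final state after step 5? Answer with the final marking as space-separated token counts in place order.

(re-executing from step 1 with the substitution; state before step 1: [4 2 4 4])
step 1 (fire T2): [2 2 4 7]
step 2 (fire T3): [3 2 5 5]
step 3 (fire T2): [1 2 5 8]
step 4 (fire T3): [2 2 6 6]
step 5 (fire T2): [0 2 6 9]

0 2 6 9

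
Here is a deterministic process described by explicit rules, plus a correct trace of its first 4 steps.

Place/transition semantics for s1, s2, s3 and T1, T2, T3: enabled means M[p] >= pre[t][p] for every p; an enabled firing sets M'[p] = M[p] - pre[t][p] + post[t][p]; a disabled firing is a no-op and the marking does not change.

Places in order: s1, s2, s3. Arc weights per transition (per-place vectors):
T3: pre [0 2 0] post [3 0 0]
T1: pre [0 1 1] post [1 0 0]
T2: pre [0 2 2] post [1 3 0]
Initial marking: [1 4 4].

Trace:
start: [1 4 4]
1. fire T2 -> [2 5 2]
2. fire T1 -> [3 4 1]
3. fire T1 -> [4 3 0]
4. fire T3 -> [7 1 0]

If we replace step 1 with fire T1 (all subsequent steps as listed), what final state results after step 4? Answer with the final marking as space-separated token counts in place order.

4 1 1

(re-executing from step 1 with the substitution; state before step 1: [1 4 4])
1. fire T1 -> [2 3 3]
2. fire T1 -> [3 2 2]
3. fire T1 -> [4 1 1]
4. fire T3 -> [4 1 1]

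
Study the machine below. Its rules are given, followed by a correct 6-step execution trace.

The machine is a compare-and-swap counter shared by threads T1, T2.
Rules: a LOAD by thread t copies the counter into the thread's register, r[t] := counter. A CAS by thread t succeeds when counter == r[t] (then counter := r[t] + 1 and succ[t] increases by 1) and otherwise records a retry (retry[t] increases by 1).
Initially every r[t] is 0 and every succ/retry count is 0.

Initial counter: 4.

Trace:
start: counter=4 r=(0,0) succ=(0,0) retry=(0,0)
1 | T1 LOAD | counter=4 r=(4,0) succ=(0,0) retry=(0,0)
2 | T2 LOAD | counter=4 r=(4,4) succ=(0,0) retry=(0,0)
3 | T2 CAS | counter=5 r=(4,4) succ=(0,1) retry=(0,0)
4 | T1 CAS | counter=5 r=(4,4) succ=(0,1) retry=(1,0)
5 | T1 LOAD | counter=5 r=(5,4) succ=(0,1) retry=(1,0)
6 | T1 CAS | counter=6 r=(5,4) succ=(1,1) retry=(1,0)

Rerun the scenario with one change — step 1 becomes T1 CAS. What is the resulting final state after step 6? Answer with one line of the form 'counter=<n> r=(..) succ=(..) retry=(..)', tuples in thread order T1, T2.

(re-executing from step 1 with the substitution; state before step 1: counter=4 r=(0,0) succ=(0,0) retry=(0,0))
1 | T1 CAS | counter=4 r=(0,0) succ=(0,0) retry=(1,0)
2 | T2 LOAD | counter=4 r=(0,4) succ=(0,0) retry=(1,0)
3 | T2 CAS | counter=5 r=(0,4) succ=(0,1) retry=(1,0)
4 | T1 CAS | counter=5 r=(0,4) succ=(0,1) retry=(2,0)
5 | T1 LOAD | counter=5 r=(5,4) succ=(0,1) retry=(2,0)
6 | T1 CAS | counter=6 r=(5,4) succ=(1,1) retry=(2,0)

counter=6 r=(5,4) succ=(1,1) retry=(2,0)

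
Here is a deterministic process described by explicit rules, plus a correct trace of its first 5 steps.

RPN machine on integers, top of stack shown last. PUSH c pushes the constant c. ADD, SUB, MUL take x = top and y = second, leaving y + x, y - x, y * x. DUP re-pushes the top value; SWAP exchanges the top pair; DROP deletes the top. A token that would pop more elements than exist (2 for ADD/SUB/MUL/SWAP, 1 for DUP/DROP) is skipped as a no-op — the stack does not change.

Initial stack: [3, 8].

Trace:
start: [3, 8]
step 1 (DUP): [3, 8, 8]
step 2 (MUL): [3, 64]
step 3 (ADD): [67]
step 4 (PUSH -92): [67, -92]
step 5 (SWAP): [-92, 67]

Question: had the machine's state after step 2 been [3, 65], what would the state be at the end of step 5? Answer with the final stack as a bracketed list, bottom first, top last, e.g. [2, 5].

state after step 2 := [3, 65]
step 3 (ADD): [68]
step 4 (PUSH -92): [68, -92]
step 5 (SWAP): [-92, 68]

[-92, 68]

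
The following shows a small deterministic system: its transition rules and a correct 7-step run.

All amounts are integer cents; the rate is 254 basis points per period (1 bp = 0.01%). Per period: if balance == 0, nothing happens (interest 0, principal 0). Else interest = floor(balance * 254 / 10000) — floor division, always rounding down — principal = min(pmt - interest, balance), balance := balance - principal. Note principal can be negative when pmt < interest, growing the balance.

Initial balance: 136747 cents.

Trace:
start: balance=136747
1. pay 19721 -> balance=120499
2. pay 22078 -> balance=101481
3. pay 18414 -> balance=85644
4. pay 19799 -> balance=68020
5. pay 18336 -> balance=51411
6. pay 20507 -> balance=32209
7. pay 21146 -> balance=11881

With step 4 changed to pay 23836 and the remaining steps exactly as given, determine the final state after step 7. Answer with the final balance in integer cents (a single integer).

7529

(re-executing from step 4 with the substitution; state before step 4: balance=85644)
4. pay 23836 -> balance=63983
5. pay 18336 -> balance=47272
6. pay 20507 -> balance=27965
7. pay 21146 -> balance=7529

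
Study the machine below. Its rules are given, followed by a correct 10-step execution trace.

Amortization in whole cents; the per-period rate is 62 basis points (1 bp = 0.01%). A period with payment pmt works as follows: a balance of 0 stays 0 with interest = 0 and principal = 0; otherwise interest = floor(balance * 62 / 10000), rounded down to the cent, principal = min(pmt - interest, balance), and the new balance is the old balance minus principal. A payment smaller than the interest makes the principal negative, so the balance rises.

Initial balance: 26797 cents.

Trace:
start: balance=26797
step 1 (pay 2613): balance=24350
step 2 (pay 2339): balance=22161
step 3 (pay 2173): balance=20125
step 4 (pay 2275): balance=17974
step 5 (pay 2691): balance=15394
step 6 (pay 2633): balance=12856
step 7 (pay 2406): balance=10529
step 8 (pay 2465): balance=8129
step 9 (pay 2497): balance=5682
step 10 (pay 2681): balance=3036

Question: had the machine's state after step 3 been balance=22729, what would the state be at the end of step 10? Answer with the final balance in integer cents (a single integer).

5754

state after step 3 := balance=22729
step 4 (pay 2275): balance=20594
step 5 (pay 2691): balance=18030
step 6 (pay 2633): balance=15508
step 7 (pay 2406): balance=13198
step 8 (pay 2465): balance=10814
step 9 (pay 2497): balance=8384
step 10 (pay 2681): balance=5754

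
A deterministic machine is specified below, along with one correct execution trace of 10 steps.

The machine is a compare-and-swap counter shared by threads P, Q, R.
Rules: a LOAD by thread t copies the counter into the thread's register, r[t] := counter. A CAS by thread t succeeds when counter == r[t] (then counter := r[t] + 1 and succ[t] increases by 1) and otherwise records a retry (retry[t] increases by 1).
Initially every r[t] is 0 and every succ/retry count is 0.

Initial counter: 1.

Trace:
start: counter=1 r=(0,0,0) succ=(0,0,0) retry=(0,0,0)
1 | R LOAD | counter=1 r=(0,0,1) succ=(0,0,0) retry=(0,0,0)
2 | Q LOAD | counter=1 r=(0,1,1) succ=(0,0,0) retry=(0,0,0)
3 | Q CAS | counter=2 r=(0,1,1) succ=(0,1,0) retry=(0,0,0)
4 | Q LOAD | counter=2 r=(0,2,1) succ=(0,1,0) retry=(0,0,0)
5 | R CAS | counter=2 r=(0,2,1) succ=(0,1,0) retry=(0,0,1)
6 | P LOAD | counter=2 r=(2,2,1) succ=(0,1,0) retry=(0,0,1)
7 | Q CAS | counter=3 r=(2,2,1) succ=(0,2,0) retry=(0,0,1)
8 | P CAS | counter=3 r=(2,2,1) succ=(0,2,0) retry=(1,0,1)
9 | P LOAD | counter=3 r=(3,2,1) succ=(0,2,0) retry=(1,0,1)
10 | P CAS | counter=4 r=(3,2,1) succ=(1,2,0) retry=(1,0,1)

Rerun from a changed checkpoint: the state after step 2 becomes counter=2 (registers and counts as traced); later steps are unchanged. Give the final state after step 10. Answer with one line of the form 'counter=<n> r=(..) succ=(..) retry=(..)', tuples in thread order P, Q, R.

state after step 2 := counter=2 r=(0,1,1) succ=(0,0,0) retry=(0,0,0)
3 | Q CAS | counter=2 r=(0,1,1) succ=(0,0,0) retry=(0,1,0)
4 | Q LOAD | counter=2 r=(0,2,1) succ=(0,0,0) retry=(0,1,0)
5 | R CAS | counter=2 r=(0,2,1) succ=(0,0,0) retry=(0,1,1)
6 | P LOAD | counter=2 r=(2,2,1) succ=(0,0,0) retry=(0,1,1)
7 | Q CAS | counter=3 r=(2,2,1) succ=(0,1,0) retry=(0,1,1)
8 | P CAS | counter=3 r=(2,2,1) succ=(0,1,0) retry=(1,1,1)
9 | P LOAD | counter=3 r=(3,2,1) succ=(0,1,0) retry=(1,1,1)
10 | P CAS | counter=4 r=(3,2,1) succ=(1,1,0) retry=(1,1,1)

counter=4 r=(3,2,1) succ=(1,1,0) retry=(1,1,1)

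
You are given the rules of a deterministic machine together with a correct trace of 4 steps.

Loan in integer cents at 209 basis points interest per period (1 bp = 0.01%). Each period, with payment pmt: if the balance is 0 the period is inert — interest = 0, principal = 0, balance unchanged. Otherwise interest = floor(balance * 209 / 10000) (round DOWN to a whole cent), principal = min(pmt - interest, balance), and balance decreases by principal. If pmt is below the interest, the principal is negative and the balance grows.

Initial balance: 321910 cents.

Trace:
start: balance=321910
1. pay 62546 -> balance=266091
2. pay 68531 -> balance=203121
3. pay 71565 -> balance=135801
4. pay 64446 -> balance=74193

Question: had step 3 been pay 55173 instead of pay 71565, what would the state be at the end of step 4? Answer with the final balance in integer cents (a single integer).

90927

(re-executing from step 3 with the substitution; state before step 3: balance=203121)
3. pay 55173 -> balance=152193
4. pay 64446 -> balance=90927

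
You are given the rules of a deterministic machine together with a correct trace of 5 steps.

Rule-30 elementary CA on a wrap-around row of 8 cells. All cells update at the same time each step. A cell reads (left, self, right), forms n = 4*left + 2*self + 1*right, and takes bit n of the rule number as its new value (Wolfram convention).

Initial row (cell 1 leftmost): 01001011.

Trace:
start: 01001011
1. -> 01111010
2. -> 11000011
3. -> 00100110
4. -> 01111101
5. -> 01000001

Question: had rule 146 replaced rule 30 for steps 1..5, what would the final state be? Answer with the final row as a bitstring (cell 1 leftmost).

10000100

(re-executing steps 1..5 under rule 146; state before step 1: 01001011)
1. -> 00110000
2. -> 01001000
3. -> 10110100
4. -> 00000011
5. -> 10000100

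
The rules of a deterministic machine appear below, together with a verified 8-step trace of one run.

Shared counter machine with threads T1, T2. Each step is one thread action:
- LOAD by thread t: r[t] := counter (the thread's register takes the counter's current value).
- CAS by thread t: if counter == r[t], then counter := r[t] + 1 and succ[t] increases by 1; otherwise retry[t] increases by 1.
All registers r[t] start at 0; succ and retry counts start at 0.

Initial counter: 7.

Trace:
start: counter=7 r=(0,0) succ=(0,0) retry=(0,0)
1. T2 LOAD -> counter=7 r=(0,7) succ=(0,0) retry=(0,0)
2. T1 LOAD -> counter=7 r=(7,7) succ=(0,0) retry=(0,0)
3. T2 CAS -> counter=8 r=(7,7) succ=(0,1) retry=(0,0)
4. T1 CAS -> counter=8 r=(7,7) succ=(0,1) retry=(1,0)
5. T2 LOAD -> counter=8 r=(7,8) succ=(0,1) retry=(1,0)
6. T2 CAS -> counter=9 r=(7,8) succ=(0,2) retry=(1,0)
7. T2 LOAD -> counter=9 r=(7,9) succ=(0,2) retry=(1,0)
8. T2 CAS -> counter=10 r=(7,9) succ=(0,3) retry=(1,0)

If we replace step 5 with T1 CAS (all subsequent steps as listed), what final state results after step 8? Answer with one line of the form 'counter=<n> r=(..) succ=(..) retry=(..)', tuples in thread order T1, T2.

counter=9 r=(7,8) succ=(0,2) retry=(2,1)

(re-executing from step 5 with the substitution; state before step 5: counter=8 r=(7,7) succ=(0,1) retry=(1,0))
5. T1 CAS -> counter=8 r=(7,7) succ=(0,1) retry=(2,0)
6. T2 CAS -> counter=8 r=(7,7) succ=(0,1) retry=(2,1)
7. T2 LOAD -> counter=8 r=(7,8) succ=(0,1) retry=(2,1)
8. T2 CAS -> counter=9 r=(7,8) succ=(0,2) retry=(2,1)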